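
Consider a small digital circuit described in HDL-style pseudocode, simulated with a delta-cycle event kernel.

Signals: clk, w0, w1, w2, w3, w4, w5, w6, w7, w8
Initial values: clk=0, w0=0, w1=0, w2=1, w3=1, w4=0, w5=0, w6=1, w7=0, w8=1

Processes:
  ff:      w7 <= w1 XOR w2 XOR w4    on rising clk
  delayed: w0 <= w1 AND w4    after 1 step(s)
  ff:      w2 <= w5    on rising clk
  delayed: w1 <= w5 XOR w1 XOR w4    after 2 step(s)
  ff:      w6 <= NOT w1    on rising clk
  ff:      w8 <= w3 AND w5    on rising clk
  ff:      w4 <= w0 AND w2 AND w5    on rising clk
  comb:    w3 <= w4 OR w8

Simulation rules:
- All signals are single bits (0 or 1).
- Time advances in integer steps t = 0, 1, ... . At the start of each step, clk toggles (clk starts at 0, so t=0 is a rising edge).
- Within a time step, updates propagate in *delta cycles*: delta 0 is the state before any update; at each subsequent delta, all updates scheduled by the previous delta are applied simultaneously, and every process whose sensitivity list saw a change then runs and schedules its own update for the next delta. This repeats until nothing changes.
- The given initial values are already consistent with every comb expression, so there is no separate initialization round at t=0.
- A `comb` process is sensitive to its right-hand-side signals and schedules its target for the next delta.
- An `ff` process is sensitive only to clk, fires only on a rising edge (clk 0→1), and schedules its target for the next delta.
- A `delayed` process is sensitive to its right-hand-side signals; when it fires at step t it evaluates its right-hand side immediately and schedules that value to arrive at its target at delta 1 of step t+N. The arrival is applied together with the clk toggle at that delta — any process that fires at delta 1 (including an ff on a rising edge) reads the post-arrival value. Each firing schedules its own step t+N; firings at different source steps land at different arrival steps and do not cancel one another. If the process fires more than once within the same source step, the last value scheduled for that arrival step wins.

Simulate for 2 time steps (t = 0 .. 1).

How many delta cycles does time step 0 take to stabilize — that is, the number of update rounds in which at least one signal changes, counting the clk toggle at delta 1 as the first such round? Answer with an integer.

t0.Δ0 w0=0 w3=1 w1=0 w6=1 w2=1 w7=0 w8=1 w4=0 w5=0 clk=0
t0.Δ1 w0=0 w3=1 w1=0 w6=1 w2=1 w7=0 w8=1 w4=0 w5=0 clk=1
t0.Δ2 w0=0 w3=1 w1=0 w6=1 w2=0 w7=1 w8=0 w4=0 w5=0 clk=1
t0.Δ3 w0=0 w3=0 w1=0 w6=1 w2=0 w7=1 w8=0 w4=0 w5=0 clk=1
t1.Δ0 w0=0 w3=0 w1=0 w6=1 w2=0 w7=1 w8=0 w4=0 w5=0 clk=1
t1.Δ1 w0=0 w3=0 w1=0 w6=1 w2=0 w7=1 w8=0 w4=0 w5=0 clk=0

3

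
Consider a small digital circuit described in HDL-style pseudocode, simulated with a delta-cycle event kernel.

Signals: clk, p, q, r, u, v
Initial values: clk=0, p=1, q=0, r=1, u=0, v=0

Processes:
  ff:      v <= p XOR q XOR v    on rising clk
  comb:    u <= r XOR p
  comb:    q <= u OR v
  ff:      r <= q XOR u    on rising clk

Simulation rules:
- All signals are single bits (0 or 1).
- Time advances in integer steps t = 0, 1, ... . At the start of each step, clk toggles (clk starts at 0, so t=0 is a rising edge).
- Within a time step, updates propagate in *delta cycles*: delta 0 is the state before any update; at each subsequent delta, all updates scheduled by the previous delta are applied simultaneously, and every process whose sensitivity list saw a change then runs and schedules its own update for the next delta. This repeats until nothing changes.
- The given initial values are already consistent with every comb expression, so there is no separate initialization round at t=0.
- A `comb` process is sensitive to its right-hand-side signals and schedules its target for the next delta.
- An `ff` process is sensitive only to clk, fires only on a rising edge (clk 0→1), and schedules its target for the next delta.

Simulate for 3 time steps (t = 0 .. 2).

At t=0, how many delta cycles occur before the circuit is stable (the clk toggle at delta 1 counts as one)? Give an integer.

3

t=0 Δ0: clk=0 q=0 u=0 p=1 v=0 r=1
  Δ1: clk:0→1
  Δ2: v:0→1, r:1→0
  Δ3: q:0→1, u:0→1
  (3Δ to stable)
t=1 Δ0: clk=1 q=1 u=1 p=1 v=1 r=0
  Δ1: clk:1→0
  (1Δ to stable)
t=2 Δ0: clk=0 q=1 u=1 p=1 v=1 r=0
  Δ1: clk:0→1
  (1Δ to stable)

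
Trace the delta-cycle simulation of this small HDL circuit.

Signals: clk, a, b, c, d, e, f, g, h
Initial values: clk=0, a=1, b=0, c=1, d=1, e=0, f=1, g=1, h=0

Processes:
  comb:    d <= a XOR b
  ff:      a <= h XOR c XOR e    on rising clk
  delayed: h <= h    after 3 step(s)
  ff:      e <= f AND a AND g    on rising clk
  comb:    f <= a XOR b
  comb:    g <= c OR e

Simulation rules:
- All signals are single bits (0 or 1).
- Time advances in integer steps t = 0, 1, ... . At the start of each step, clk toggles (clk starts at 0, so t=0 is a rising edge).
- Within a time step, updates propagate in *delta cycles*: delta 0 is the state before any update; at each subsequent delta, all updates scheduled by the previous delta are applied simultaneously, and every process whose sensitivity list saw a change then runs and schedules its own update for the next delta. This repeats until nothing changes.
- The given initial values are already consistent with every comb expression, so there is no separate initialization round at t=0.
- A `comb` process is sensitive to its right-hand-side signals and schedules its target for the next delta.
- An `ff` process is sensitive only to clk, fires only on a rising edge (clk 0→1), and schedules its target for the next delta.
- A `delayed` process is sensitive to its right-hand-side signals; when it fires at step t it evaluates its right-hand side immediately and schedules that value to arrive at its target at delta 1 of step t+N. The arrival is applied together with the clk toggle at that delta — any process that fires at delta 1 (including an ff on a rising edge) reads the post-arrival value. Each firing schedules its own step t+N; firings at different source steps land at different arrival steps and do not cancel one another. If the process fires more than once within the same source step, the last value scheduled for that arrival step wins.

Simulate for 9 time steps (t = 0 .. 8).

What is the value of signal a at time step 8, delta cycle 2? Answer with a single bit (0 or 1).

1

t0.Δ0 a=1 g=1 c=1 f=1 e=0 h=0 clk=0 d=1 b=0
t0.Δ1 a=1 g=1 c=1 f=1 e=0 h=0 clk=1 d=1 b=0
t0.Δ2 a=1 g=1 c=1 f=1 e=1 h=0 clk=1 d=1 b=0
t1.Δ0 a=1 g=1 c=1 f=1 e=1 h=0 clk=1 d=1 b=0
t1.Δ1 a=1 g=1 c=1 f=1 e=1 h=0 clk=0 d=1 b=0
t2.Δ0 a=1 g=1 c=1 f=1 e=1 h=0 clk=0 d=1 b=0
t2.Δ1 a=1 g=1 c=1 f=1 e=1 h=0 clk=1 d=1 b=0
t2.Δ2 a=0 g=1 c=1 f=1 e=1 h=0 clk=1 d=1 b=0
t2.Δ3 a=0 g=1 c=1 f=0 e=1 h=0 clk=1 d=0 b=0
t3.Δ0 a=0 g=1 c=1 f=0 e=1 h=0 clk=1 d=0 b=0
t3.Δ1 a=0 g=1 c=1 f=0 e=1 h=0 clk=0 d=0 b=0
t4.Δ0 a=0 g=1 c=1 f=0 e=1 h=0 clk=0 d=0 b=0
t4.Δ1 a=0 g=1 c=1 f=0 e=1 h=0 clk=1 d=0 b=0
t4.Δ2 a=0 g=1 c=1 f=0 e=0 h=0 clk=1 d=0 b=0
t5.Δ0 a=0 g=1 c=1 f=0 e=0 h=0 clk=1 d=0 b=0
t5.Δ1 a=0 g=1 c=1 f=0 e=0 h=0 clk=0 d=0 b=0
t6.Δ0 a=0 g=1 c=1 f=0 e=0 h=0 clk=0 d=0 b=0
t6.Δ1 a=0 g=1 c=1 f=0 e=0 h=0 clk=1 d=0 b=0
t6.Δ2 a=1 g=1 c=1 f=0 e=0 h=0 clk=1 d=0 b=0
t6.Δ3 a=1 g=1 c=1 f=1 e=0 h=0 clk=1 d=1 b=0
t7.Δ0 a=1 g=1 c=1 f=1 e=0 h=0 clk=1 d=1 b=0
t7.Δ1 a=1 g=1 c=1 f=1 e=0 h=0 clk=0 d=1 b=0
t8.Δ0 a=1 g=1 c=1 f=1 e=0 h=0 clk=0 d=1 b=0
t8.Δ1 a=1 g=1 c=1 f=1 e=0 h=0 clk=1 d=1 b=0
t8.Δ2 a=1 g=1 c=1 f=1 e=1 h=0 clk=1 d=1 b=0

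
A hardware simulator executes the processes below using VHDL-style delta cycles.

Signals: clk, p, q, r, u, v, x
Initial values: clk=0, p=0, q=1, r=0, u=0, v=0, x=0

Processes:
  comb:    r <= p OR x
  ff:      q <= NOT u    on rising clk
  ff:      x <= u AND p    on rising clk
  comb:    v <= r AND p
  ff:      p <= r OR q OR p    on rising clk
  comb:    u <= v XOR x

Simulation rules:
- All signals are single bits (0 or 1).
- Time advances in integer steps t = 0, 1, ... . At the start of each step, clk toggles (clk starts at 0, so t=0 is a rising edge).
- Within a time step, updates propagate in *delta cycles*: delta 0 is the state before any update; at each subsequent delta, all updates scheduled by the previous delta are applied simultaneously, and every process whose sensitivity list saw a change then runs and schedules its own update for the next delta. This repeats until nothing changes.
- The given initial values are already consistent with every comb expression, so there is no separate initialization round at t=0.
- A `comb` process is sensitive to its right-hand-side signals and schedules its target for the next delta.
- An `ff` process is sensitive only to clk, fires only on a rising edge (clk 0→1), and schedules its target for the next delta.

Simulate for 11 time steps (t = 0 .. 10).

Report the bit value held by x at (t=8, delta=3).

0

[bits: q,p,v,x,r,clk,u]
t=0: Δ0=1000000 Δ1=1000010 Δ2=1100010 Δ3=1100110 Δ4=1110110 Δ5=1110111 | 5Δ
t=1: Δ0=1110111 Δ1=1110101 | 1Δ
t=2: Δ0=1110101 Δ1=1110111 Δ2=0111111 Δ3=0111110 | 3Δ
t=3: Δ0=0111110 Δ1=0111100 | 1Δ
t=4: Δ0=0111100 Δ1=0111110 Δ2=1110110 Δ3=1110111 | 3Δ
t=5: Δ0=1110111 Δ1=1110101 | 1Δ
t=6: Δ0=1110101 Δ1=1110111 Δ2=0111111 Δ3=0111110 | 3Δ
t=7: Δ0=0111110 Δ1=0111100 | 1Δ
t=8: Δ0=0111100 Δ1=0111110 Δ2=1110110 Δ3=1110111 | 3Δ
t=9: Δ0=1110111 Δ1=1110101 | 1Δ
t=10: Δ0=1110101 Δ1=1110111 Δ2=0111111 Δ3=0111110 | 3Δ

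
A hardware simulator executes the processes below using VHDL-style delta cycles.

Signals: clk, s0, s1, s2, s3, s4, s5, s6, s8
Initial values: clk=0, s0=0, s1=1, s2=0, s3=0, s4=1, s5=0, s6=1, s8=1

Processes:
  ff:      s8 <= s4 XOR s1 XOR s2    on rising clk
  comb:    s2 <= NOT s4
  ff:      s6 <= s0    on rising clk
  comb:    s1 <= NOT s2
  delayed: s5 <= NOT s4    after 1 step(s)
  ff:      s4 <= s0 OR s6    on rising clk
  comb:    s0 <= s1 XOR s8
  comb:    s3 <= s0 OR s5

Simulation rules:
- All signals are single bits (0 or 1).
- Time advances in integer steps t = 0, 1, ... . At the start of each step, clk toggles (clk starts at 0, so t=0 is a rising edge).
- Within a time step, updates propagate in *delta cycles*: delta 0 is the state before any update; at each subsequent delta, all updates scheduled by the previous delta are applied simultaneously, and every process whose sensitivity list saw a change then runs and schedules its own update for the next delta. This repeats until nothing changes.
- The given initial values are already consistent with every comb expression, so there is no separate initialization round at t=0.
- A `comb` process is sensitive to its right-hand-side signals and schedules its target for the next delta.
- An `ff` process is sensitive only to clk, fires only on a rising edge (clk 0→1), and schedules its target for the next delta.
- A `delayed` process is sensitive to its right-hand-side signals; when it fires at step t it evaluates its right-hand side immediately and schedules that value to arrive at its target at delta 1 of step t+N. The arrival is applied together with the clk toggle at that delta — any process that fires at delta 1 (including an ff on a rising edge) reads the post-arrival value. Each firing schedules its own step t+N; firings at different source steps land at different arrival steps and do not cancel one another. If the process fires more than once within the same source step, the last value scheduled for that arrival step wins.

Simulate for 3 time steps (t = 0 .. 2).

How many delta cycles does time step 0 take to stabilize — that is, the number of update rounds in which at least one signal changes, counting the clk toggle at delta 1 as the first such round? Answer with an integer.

4

t=0 Δ0: s1=1 s5=0 s6=1 s3=0 s0=0 s8=1 clk=0 s2=0 s4=1
  Δ1: clk:0→1
  Δ2: s6:1→0, s8:1→0
  Δ3: s0:0→1
  Δ4: s3:0→1
  (4Δ to stable)
t=1 Δ0: s1=1 s5=0 s6=0 s3=1 s0=1 s8=0 clk=1 s2=0 s4=1
  Δ1: clk:1→0
  (1Δ to stable)
t=2 Δ0: s1=1 s5=0 s6=0 s3=1 s0=1 s8=0 clk=0 s2=0 s4=1
  Δ1: clk:0→1
  Δ2: s6:0→1
  (2Δ to stable)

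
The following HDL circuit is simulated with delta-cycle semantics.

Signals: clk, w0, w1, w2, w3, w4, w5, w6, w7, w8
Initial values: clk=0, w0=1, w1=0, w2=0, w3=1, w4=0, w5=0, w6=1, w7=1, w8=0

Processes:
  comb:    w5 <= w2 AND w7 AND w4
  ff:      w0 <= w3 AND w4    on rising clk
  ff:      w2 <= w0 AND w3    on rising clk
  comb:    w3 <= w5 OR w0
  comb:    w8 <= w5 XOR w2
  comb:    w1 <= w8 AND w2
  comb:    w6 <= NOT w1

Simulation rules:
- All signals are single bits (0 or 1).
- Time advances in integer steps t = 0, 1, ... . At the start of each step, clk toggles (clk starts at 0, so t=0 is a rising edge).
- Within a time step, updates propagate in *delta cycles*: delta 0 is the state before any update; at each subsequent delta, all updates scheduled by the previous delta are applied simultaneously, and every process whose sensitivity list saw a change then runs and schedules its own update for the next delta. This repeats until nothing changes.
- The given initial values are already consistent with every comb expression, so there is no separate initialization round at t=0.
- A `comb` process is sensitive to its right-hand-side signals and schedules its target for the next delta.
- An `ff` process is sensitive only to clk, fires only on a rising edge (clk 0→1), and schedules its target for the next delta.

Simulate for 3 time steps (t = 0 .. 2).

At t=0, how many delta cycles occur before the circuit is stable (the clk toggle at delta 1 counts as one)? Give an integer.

t=0 Δ0: w0=1 w2=0 clk=0 w1=0 w7=1 w4=0 w5=0 w3=1 w8=0 w6=1
  Δ1: clk:0→1
  Δ2: w0:1→0, w2:0→1
  Δ3: w3:1→0, w8:0→1
  Δ4: w1:0→1
  Δ5: w6:1→0
  (5Δ to stable)
t=1 Δ0: w0=0 w2=1 clk=1 w1=1 w7=1 w4=0 w5=0 w3=0 w8=1 w6=0
  Δ1: clk:1→0
  (1Δ to stable)
t=2 Δ0: w0=0 w2=1 clk=0 w1=1 w7=1 w4=0 w5=0 w3=0 w8=1 w6=0
  Δ1: clk:0→1
  Δ2: w2:1→0
  Δ3: w1:1→0, w8:1→0
  Δ4: w6:0→1
  (4Δ to stable)

5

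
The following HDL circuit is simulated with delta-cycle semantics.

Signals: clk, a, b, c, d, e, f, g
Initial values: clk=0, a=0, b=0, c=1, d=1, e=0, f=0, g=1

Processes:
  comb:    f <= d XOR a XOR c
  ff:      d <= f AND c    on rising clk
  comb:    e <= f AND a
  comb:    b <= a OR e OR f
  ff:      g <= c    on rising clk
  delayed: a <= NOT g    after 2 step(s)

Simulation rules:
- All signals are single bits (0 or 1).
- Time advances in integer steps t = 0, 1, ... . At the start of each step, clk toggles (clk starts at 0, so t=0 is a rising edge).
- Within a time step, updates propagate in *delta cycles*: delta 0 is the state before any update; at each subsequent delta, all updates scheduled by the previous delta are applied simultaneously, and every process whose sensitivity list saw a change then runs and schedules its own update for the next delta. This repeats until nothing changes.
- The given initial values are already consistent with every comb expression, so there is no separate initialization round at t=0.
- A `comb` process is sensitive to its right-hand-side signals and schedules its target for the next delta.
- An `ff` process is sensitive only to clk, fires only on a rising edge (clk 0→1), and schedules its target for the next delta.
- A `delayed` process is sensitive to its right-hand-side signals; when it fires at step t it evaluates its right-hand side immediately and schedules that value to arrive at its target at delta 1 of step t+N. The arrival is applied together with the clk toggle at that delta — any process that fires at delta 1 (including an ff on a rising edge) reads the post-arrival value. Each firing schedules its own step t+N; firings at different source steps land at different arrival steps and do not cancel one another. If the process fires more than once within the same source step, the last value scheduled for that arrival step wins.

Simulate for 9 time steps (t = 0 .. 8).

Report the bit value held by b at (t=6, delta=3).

t0.Δ0 g=1 c=1 e=0 clk=0 d=1 a=0 f=0 b=0
t0.Δ1 g=1 c=1 e=0 clk=1 d=1 a=0 f=0 b=0
t0.Δ2 g=1 c=1 e=0 clk=1 d=0 a=0 f=0 b=0
t0.Δ3 g=1 c=1 e=0 clk=1 d=0 a=0 f=1 b=0
t0.Δ4 g=1 c=1 e=0 clk=1 d=0 a=0 f=1 b=1
t1.Δ0 g=1 c=1 e=0 clk=1 d=0 a=0 f=1 b=1
t1.Δ1 g=1 c=1 e=0 clk=0 d=0 a=0 f=1 b=1
t2.Δ0 g=1 c=1 e=0 clk=0 d=0 a=0 f=1 b=1
t2.Δ1 g=1 c=1 e=0 clk=1 d=0 a=0 f=1 b=1
t2.Δ2 g=1 c=1 e=0 clk=1 d=1 a=0 f=1 b=1
t2.Δ3 g=1 c=1 e=0 clk=1 d=1 a=0 f=0 b=1
t2.Δ4 g=1 c=1 e=0 clk=1 d=1 a=0 f=0 b=0
t3.Δ0 g=1 c=1 e=0 clk=1 d=1 a=0 f=0 b=0
t3.Δ1 g=1 c=1 e=0 clk=0 d=1 a=0 f=0 b=0
t4.Δ0 g=1 c=1 e=0 clk=0 d=1 a=0 f=0 b=0
t4.Δ1 g=1 c=1 e=0 clk=1 d=1 a=0 f=0 b=0
t4.Δ2 g=1 c=1 e=0 clk=1 d=0 a=0 f=0 b=0
t4.Δ3 g=1 c=1 e=0 clk=1 d=0 a=0 f=1 b=0
t4.Δ4 g=1 c=1 e=0 clk=1 d=0 a=0 f=1 b=1
t5.Δ0 g=1 c=1 e=0 clk=1 d=0 a=0 f=1 b=1
t5.Δ1 g=1 c=1 e=0 clk=0 d=0 a=0 f=1 b=1
t6.Δ0 g=1 c=1 e=0 clk=0 d=0 a=0 f=1 b=1
t6.Δ1 g=1 c=1 e=0 clk=1 d=0 a=0 f=1 b=1
t6.Δ2 g=1 c=1 e=0 clk=1 d=1 a=0 f=1 b=1
t6.Δ3 g=1 c=1 e=0 clk=1 d=1 a=0 f=0 b=1
t6.Δ4 g=1 c=1 e=0 clk=1 d=1 a=0 f=0 b=0
t7.Δ0 g=1 c=1 e=0 clk=1 d=1 a=0 f=0 b=0
t7.Δ1 g=1 c=1 e=0 clk=0 d=1 a=0 f=0 b=0
t8.Δ0 g=1 c=1 e=0 clk=0 d=1 a=0 f=0 b=0
t8.Δ1 g=1 c=1 e=0 clk=1 d=1 a=0 f=0 b=0
t8.Δ2 g=1 c=1 e=0 clk=1 d=0 a=0 f=0 b=0
t8.Δ3 g=1 c=1 e=0 clk=1 d=0 a=0 f=1 b=0
t8.Δ4 g=1 c=1 e=0 clk=1 d=0 a=0 f=1 b=1

1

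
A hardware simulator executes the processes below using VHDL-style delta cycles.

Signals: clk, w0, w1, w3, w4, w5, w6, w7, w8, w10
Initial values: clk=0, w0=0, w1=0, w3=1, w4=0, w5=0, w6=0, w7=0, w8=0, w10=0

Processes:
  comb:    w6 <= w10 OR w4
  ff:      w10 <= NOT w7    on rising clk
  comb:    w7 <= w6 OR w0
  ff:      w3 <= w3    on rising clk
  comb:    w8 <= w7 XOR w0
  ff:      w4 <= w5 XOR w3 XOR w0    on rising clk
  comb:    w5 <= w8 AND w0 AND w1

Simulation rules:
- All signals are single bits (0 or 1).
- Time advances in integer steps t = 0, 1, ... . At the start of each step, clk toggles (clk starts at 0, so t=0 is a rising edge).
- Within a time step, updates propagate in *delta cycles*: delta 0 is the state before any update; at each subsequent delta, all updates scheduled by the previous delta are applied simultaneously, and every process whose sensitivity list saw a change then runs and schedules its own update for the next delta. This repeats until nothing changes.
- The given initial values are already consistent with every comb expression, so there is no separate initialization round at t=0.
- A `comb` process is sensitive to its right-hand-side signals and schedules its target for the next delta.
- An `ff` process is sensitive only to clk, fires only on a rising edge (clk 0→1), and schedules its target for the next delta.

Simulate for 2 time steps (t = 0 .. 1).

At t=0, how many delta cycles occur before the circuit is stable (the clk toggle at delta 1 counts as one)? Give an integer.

t=0 Δ0: w10=0 w7=0 w5=0 clk=0 w3=1 w1=0 w6=0 w0=0 w8=0 w4=0
  Δ1: clk:0→1
  Δ2: w10:0→1, w4:0→1
  Δ3: w6:0→1
  Δ4: w7:0→1
  Δ5: w8:0→1
  (5Δ to stable)
t=1 Δ0: w10=1 w7=1 w5=0 clk=1 w3=1 w1=0 w6=1 w0=0 w8=1 w4=1
  Δ1: clk:1→0
  (1Δ to stable)

5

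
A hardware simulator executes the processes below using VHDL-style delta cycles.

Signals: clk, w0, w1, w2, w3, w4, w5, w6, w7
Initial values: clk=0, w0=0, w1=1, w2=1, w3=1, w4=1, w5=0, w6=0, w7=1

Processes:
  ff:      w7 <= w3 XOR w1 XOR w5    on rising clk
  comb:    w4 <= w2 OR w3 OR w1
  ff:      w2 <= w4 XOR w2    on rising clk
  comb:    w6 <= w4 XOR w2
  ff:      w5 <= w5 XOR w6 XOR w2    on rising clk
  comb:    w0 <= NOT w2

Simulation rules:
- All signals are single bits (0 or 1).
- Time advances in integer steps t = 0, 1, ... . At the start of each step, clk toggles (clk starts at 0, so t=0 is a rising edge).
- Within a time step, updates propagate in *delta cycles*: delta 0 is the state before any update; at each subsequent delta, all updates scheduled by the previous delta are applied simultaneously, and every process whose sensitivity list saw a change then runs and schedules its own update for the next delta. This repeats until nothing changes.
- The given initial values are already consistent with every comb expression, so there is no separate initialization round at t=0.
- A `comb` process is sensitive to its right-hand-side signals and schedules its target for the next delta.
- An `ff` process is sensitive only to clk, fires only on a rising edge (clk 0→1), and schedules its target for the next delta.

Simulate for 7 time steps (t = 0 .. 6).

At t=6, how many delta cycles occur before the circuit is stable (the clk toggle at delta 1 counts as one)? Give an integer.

3

t=0 Δ0: clk=0 w4=1 w1=1 w3=1 w5=0 w6=0 w7=1 w0=0 w2=1
  Δ1: clk:0→1
  Δ2: w5:0→1, w7:1→0, w2:1→0
  Δ3: w6:0→1, w0:0→1
  (3Δ to stable)
t=1 Δ0: clk=1 w4=1 w1=1 w3=1 w5=1 w6=1 w7=0 w0=1 w2=0
  Δ1: clk:1→0
  (1Δ to stable)
t=2 Δ0: clk=0 w4=1 w1=1 w3=1 w5=1 w6=1 w7=0 w0=1 w2=0
  Δ1: clk:0→1
  Δ2: w5:1→0, w7:0→1, w2:0→1
  Δ3: w6:1→0, w0:1→0
  (3Δ to stable)
t=3 Δ0: clk=1 w4=1 w1=1 w3=1 w5=0 w6=0 w7=1 w0=0 w2=1
  Δ1: clk:1→0
  (1Δ to stable)
t=4 Δ0: clk=0 w4=1 w1=1 w3=1 w5=0 w6=0 w7=1 w0=0 w2=1
  Δ1: clk:0→1
  Δ2: w5:0→1, w7:1→0, w2:1→0
  Δ3: w6:0→1, w0:0→1
  (3Δ to stable)
t=5 Δ0: clk=1 w4=1 w1=1 w3=1 w5=1 w6=1 w7=0 w0=1 w2=0
  Δ1: clk:1→0
  (1Δ to stable)
t=6 Δ0: clk=0 w4=1 w1=1 w3=1 w5=1 w6=1 w7=0 w0=1 w2=0
  Δ1: clk:0→1
  Δ2: w5:1→0, w7:0→1, w2:0→1
  Δ3: w6:1→0, w0:1→0
  (3Δ to stable)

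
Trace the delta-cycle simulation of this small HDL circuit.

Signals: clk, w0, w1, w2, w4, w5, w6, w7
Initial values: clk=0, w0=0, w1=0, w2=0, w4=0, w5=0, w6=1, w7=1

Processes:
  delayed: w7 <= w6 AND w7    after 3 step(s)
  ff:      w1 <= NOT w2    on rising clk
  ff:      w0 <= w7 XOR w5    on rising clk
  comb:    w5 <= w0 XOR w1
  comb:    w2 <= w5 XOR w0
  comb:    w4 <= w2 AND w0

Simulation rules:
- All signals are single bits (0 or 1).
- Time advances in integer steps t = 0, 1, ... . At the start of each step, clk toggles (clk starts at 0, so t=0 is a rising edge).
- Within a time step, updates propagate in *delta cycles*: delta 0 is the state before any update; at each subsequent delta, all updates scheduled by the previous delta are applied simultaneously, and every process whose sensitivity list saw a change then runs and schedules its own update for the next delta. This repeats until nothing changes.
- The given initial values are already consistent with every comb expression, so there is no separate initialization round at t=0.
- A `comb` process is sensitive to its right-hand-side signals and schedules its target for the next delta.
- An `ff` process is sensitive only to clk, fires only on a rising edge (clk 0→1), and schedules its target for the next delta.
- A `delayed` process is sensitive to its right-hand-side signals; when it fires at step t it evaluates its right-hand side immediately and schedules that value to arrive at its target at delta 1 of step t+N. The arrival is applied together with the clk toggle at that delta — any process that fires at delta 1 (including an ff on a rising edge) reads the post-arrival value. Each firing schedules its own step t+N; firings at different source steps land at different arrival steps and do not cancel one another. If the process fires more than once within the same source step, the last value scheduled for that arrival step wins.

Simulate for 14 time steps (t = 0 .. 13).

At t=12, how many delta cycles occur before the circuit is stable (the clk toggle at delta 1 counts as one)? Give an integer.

[bits: w2,clk,w7,w5,w1,w6,w4,w0]
t=0: Δ0=00100100 Δ1=01100100 Δ2=01101101 Δ3=11101101 Δ4=11101111 | 4Δ
t=1: Δ0=11101111 Δ1=10101111 | 1Δ
t=2: Δ0=10101111 Δ1=11101111 Δ2=11100111 Δ3=11110111 Δ4=01110111 Δ5=01110101 | 5Δ
t=3: Δ0=01110101 Δ1=00110101 | 1Δ
t=4: Δ0=00110101 Δ1=01110101 Δ2=01111100 Δ3=11111100 | 3Δ
t=5: Δ0=11111100 Δ1=10111100 | 1Δ
t=6: Δ0=10111100 Δ1=11111100 Δ2=11110100 Δ3=11100100 Δ4=01100100 | 4Δ
t=7: Δ0=01100100 Δ1=00100100 | 1Δ
t=8: Δ0=00100100 Δ1=01100100 Δ2=01101101 Δ3=11101101 Δ4=11101111 | 4Δ
t=9: Δ0=11101111 Δ1=10101111 | 1Δ
t=10: Δ0=10101111 Δ1=11101111 Δ2=11100111 Δ3=11110111 Δ4=01110111 Δ5=01110101 | 5Δ
t=11: Δ0=01110101 Δ1=00110101 | 1Δ
t=12: Δ0=00110101 Δ1=01110101 Δ2=01111100 Δ3=11111100 | 3Δ
t=13: Δ0=11111100 Δ1=10111100 | 1Δ

3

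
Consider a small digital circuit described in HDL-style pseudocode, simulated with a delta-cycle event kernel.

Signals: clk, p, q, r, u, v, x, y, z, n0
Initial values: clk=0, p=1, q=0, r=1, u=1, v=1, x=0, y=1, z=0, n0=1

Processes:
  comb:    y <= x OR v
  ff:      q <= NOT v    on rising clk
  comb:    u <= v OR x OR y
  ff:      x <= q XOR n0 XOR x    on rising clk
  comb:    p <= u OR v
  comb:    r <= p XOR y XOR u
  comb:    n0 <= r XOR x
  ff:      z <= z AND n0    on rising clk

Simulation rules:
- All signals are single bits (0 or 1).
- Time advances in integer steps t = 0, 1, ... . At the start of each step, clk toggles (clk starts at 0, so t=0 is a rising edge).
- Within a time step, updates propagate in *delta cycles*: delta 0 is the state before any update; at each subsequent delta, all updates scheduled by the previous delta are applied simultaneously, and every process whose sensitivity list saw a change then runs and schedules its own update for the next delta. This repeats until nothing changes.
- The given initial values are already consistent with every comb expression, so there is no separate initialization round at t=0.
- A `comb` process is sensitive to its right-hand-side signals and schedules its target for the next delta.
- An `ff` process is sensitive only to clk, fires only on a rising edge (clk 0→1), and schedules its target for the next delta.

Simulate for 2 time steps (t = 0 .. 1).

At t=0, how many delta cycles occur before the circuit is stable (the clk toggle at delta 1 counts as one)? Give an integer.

3

[bits: u,p,q,z,v,clk,y,r,n0,x]
t=0: Δ0=1100101110 Δ1=1100111110 Δ2=1100111111 Δ3=1100111101 | 3Δ
t=1: Δ0=1100111101 Δ1=1100101101 | 1Δ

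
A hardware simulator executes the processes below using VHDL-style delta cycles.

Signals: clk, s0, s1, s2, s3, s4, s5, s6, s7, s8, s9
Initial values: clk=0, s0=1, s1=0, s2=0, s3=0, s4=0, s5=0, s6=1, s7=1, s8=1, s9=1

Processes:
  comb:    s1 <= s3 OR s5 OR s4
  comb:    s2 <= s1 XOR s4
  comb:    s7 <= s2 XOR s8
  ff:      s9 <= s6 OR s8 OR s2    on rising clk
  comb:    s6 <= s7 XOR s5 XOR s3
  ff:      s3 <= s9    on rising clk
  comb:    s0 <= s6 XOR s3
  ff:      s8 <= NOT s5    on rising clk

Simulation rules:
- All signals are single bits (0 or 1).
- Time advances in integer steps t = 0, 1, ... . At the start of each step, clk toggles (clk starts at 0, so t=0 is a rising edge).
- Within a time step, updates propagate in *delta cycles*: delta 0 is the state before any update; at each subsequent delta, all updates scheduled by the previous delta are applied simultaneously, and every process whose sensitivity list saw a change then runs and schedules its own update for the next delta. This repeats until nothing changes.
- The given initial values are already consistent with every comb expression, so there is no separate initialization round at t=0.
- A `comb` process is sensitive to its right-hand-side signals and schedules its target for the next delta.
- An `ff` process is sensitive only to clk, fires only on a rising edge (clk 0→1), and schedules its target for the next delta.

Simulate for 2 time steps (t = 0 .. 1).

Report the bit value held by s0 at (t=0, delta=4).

1

t0.Δ0 s6=1 s4=0 s1=0 s3=0 s0=1 s9=1 clk=0 s7=1 s2=0 s5=0 s8=1
t0.Δ1 s6=1 s4=0 s1=0 s3=0 s0=1 s9=1 clk=1 s7=1 s2=0 s5=0 s8=1
t0.Δ2 s6=1 s4=0 s1=0 s3=1 s0=1 s9=1 clk=1 s7=1 s2=0 s5=0 s8=1
t0.Δ3 s6=0 s4=0 s1=1 s3=1 s0=0 s9=1 clk=1 s7=1 s2=0 s5=0 s8=1
t0.Δ4 s6=0 s4=0 s1=1 s3=1 s0=1 s9=1 clk=1 s7=1 s2=1 s5=0 s8=1
t0.Δ5 s6=0 s4=0 s1=1 s3=1 s0=1 s9=1 clk=1 s7=0 s2=1 s5=0 s8=1
t0.Δ6 s6=1 s4=0 s1=1 s3=1 s0=1 s9=1 clk=1 s7=0 s2=1 s5=0 s8=1
t0.Δ7 s6=1 s4=0 s1=1 s3=1 s0=0 s9=1 clk=1 s7=0 s2=1 s5=0 s8=1
t1.Δ0 s6=1 s4=0 s1=1 s3=1 s0=0 s9=1 clk=1 s7=0 s2=1 s5=0 s8=1
t1.Δ1 s6=1 s4=0 s1=1 s3=1 s0=0 s9=1 clk=0 s7=0 s2=1 s5=0 s8=1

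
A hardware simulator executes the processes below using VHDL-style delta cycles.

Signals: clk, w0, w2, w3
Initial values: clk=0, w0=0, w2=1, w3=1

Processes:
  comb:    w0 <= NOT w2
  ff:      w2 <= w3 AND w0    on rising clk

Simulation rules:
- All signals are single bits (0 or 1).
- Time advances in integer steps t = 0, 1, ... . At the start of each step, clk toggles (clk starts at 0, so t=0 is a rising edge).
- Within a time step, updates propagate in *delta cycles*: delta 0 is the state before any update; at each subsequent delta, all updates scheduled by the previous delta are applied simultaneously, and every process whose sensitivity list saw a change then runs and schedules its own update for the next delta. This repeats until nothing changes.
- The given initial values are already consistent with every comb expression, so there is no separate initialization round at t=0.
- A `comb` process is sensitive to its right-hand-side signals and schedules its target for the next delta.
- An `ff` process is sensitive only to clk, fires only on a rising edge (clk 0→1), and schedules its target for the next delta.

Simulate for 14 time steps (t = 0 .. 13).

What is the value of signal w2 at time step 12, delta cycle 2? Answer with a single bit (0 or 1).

t0.Δ0 w2=1 clk=0 w0=0 w3=1
t0.Δ1 w2=1 clk=1 w0=0 w3=1
t0.Δ2 w2=0 clk=1 w0=0 w3=1
t0.Δ3 w2=0 clk=1 w0=1 w3=1
t1.Δ0 w2=0 clk=1 w0=1 w3=1
t1.Δ1 w2=0 clk=0 w0=1 w3=1
t2.Δ0 w2=0 clk=0 w0=1 w3=1
t2.Δ1 w2=0 clk=1 w0=1 w3=1
t2.Δ2 w2=1 clk=1 w0=1 w3=1
t2.Δ3 w2=1 clk=1 w0=0 w3=1
t3.Δ0 w2=1 clk=1 w0=0 w3=1
t3.Δ1 w2=1 clk=0 w0=0 w3=1
t4.Δ0 w2=1 clk=0 w0=0 w3=1
t4.Δ1 w2=1 clk=1 w0=0 w3=1
t4.Δ2 w2=0 clk=1 w0=0 w3=1
t4.Δ3 w2=0 clk=1 w0=1 w3=1
t5.Δ0 w2=0 clk=1 w0=1 w3=1
t5.Δ1 w2=0 clk=0 w0=1 w3=1
t6.Δ0 w2=0 clk=0 w0=1 w3=1
t6.Δ1 w2=0 clk=1 w0=1 w3=1
t6.Δ2 w2=1 clk=1 w0=1 w3=1
t6.Δ3 w2=1 clk=1 w0=0 w3=1
t7.Δ0 w2=1 clk=1 w0=0 w3=1
t7.Δ1 w2=1 clk=0 w0=0 w3=1
t8.Δ0 w2=1 clk=0 w0=0 w3=1
t8.Δ1 w2=1 clk=1 w0=0 w3=1
t8.Δ2 w2=0 clk=1 w0=0 w3=1
t8.Δ3 w2=0 clk=1 w0=1 w3=1
t9.Δ0 w2=0 clk=1 w0=1 w3=1
t9.Δ1 w2=0 clk=0 w0=1 w3=1
t10.Δ0 w2=0 clk=0 w0=1 w3=1
t10.Δ1 w2=0 clk=1 w0=1 w3=1
t10.Δ2 w2=1 clk=1 w0=1 w3=1
t10.Δ3 w2=1 clk=1 w0=0 w3=1
t11.Δ0 w2=1 clk=1 w0=0 w3=1
t11.Δ1 w2=1 clk=0 w0=0 w3=1
t12.Δ0 w2=1 clk=0 w0=0 w3=1
t12.Δ1 w2=1 clk=1 w0=0 w3=1
t12.Δ2 w2=0 clk=1 w0=0 w3=1
t12.Δ3 w2=0 clk=1 w0=1 w3=1
t13.Δ0 w2=0 clk=1 w0=1 w3=1
t13.Δ1 w2=0 clk=0 w0=1 w3=1

0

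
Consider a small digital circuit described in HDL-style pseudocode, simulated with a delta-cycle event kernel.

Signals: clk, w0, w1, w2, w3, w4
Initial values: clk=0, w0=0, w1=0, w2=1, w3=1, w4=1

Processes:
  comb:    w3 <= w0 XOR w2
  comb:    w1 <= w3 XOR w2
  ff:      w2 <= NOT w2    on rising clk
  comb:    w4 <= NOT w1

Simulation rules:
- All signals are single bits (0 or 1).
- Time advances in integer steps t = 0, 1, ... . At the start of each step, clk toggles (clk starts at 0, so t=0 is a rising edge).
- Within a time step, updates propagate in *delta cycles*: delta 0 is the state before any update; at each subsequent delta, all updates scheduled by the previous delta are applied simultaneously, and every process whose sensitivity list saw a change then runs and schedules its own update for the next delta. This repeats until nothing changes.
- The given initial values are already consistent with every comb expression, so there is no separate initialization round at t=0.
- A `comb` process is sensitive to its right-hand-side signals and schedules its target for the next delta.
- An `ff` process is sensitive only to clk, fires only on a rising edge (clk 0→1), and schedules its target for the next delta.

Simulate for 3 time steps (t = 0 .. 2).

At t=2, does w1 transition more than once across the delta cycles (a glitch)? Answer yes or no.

t0.Δ0 w0=0 w1=0 clk=0 w4=1 w3=1 w2=1
t0.Δ1 w0=0 w1=0 clk=1 w4=1 w3=1 w2=1
t0.Δ2 w0=0 w1=0 clk=1 w4=1 w3=1 w2=0
t0.Δ3 w0=0 w1=1 clk=1 w4=1 w3=0 w2=0
t0.Δ4 w0=0 w1=0 clk=1 w4=0 w3=0 w2=0
t0.Δ5 w0=0 w1=0 clk=1 w4=1 w3=0 w2=0
t1.Δ0 w0=0 w1=0 clk=1 w4=1 w3=0 w2=0
t1.Δ1 w0=0 w1=0 clk=0 w4=1 w3=0 w2=0
t2.Δ0 w0=0 w1=0 clk=0 w4=1 w3=0 w2=0
t2.Δ1 w0=0 w1=0 clk=1 w4=1 w3=0 w2=0
t2.Δ2 w0=0 w1=0 clk=1 w4=1 w3=0 w2=1
t2.Δ3 w0=0 w1=1 clk=1 w4=1 w3=1 w2=1
t2.Δ4 w0=0 w1=0 clk=1 w4=0 w3=1 w2=1
t2.Δ5 w0=0 w1=0 clk=1 w4=1 w3=1 w2=1

yes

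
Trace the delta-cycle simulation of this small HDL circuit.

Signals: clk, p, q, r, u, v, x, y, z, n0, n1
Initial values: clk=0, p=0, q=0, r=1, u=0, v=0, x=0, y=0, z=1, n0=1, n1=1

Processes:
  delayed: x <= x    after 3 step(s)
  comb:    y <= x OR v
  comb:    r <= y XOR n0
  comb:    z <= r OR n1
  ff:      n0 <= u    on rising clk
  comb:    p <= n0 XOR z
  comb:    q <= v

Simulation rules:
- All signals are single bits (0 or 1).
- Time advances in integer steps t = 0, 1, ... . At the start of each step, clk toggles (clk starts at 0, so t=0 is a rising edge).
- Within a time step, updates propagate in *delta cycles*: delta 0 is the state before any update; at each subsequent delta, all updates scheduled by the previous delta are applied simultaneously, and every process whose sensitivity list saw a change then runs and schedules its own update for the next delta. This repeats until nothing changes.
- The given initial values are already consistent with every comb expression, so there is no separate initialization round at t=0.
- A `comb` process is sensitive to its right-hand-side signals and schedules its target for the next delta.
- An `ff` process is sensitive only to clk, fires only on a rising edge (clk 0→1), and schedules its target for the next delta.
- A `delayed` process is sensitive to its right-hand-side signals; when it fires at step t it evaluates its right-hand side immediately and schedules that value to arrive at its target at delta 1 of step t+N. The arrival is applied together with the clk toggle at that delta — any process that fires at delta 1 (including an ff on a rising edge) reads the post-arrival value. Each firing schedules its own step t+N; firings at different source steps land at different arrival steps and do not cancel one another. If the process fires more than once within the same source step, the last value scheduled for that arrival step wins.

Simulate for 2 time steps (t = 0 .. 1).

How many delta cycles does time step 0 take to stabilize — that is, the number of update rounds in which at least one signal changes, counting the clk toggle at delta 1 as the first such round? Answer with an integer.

3

t0.Δ0 q=0 n1=1 clk=0 u=0 z=1 p=0 n0=1 x=0 v=0 y=0 r=1
t0.Δ1 q=0 n1=1 clk=1 u=0 z=1 p=0 n0=1 x=0 v=0 y=0 r=1
t0.Δ2 q=0 n1=1 clk=1 u=0 z=1 p=0 n0=0 x=0 v=0 y=0 r=1
t0.Δ3 q=0 n1=1 clk=1 u=0 z=1 p=1 n0=0 x=0 v=0 y=0 r=0
t1.Δ0 q=0 n1=1 clk=1 u=0 z=1 p=1 n0=0 x=0 v=0 y=0 r=0
t1.Δ1 q=0 n1=1 clk=0 u=0 z=1 p=1 n0=0 x=0 v=0 y=0 r=0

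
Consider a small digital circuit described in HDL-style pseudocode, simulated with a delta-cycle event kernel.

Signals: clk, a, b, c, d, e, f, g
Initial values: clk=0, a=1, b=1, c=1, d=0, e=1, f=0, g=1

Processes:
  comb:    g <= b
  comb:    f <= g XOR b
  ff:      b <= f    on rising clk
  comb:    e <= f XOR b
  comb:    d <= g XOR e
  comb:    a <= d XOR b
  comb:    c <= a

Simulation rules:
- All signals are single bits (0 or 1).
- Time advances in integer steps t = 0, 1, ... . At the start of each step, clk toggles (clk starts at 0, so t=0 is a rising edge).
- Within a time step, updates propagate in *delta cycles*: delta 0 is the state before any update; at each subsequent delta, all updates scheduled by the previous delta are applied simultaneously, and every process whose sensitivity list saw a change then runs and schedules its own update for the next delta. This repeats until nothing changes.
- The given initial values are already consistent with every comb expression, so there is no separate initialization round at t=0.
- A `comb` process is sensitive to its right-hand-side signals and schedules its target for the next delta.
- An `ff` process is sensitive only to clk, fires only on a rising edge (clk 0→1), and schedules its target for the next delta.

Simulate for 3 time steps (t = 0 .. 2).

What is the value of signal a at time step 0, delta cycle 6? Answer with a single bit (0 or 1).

1

t=0 Δ0: c=1 b=1 e=1 f=0 d=0 g=1 a=1 clk=0
  Δ1: clk:0→1
  Δ2: b:1→0
  Δ3: e:1→0, f:0→1, g:1→0, a:1→0
  Δ4: c:1→0, e:0→1, f:1→0
  Δ5: e:1→0, d:0→1
  Δ6: d:1→0, a:0→1
  Δ7: c:0→1, a:1→0
  Δ8: c:1→0
  (8Δ to stable)
t=1 Δ0: c=0 b=0 e=0 f=0 d=0 g=0 a=0 clk=1
  Δ1: clk:1→0
  (1Δ to stable)
t=2 Δ0: c=0 b=0 e=0 f=0 d=0 g=0 a=0 clk=0
  Δ1: clk:0→1
  (1Δ to stable)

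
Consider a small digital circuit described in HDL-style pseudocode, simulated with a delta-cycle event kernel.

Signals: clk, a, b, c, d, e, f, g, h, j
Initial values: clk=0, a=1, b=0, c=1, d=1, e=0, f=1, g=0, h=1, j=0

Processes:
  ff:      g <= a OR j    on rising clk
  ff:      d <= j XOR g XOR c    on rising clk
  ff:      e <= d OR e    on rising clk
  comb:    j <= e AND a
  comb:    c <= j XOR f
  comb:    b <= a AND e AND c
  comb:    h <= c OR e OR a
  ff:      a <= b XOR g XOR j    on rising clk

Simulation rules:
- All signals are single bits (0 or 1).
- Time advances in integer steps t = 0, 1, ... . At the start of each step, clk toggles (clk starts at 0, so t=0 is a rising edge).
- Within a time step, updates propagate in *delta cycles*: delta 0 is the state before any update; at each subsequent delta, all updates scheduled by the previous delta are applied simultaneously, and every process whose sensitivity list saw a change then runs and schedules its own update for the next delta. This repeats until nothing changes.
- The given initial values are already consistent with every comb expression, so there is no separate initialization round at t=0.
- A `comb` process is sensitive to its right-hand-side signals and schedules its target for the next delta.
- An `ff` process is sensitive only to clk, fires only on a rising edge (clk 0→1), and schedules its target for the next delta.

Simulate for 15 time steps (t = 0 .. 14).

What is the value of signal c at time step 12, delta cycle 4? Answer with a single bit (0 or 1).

[bits: e,h,j,c,b,g,a,d,clk,f]
t=0: Δ0=0101001101 Δ1=0101001111 Δ2=1101010111 | 2Δ
t=1: Δ0=1101010111 Δ1=1101010101 | 1Δ
t=2: Δ0=1101010101 Δ1=1101010111 Δ2=1101001011 Δ3=1111101011 Δ4=1110101011 Δ5=1110001011 | 5Δ
t=3: Δ0=1110001011 Δ1=1110001001 | 1Δ
t=4: Δ0=1110001001 Δ1=1110001011 Δ2=1110011111 | 2Δ
t=5: Δ0=1110011111 Δ1=1110011101 | 1Δ
t=6: Δ0=1110011101 Δ1=1110011111 Δ2=1110010011 Δ3=1100010011 Δ4=1101010011 | 4Δ
t=7: Δ0=1101010011 Δ1=1101010001 | 1Δ
t=8: Δ0=1101010001 Δ1=1101010011 Δ2=1101001011 Δ3=1111101011 Δ4=1110101011 Δ5=1110001011 | 5Δ
t=9: Δ0=1110001011 Δ1=1110001001 | 1Δ
t=10: Δ0=1110001001 Δ1=1110001011 Δ2=1110011111 | 2Δ
t=11: Δ0=1110011111 Δ1=1110011101 | 1Δ
t=12: Δ0=1110011101 Δ1=1110011111 Δ2=1110010011 Δ3=1100010011 Δ4=1101010011 | 4Δ
t=13: Δ0=1101010011 Δ1=1101010001 | 1Δ
t=14: Δ0=1101010001 Δ1=1101010011 Δ2=1101001011 Δ3=1111101011 Δ4=1110101011 Δ5=1110001011 | 5Δ

1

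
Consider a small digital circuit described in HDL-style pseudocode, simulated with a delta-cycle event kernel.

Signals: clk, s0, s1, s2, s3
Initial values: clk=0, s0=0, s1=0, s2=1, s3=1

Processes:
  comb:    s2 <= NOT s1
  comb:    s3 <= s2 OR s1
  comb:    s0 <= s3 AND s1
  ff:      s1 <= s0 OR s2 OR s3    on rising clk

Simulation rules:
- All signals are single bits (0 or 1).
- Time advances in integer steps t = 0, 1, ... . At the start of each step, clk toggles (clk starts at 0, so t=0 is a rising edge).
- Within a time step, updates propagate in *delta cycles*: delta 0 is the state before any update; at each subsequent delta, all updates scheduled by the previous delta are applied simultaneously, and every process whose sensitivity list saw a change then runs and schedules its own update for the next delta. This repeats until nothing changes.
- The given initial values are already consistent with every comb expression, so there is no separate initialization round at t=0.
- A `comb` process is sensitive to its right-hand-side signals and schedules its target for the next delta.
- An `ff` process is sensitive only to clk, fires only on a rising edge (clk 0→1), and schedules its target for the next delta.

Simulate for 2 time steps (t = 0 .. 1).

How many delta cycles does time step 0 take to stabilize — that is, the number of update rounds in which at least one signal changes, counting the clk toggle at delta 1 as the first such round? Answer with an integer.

t0.Δ0 s0=0 s2=1 s3=1 s1=0 clk=0
t0.Δ1 s0=0 s2=1 s3=1 s1=0 clk=1
t0.Δ2 s0=0 s2=1 s3=1 s1=1 clk=1
t0.Δ3 s0=1 s2=0 s3=1 s1=1 clk=1
t1.Δ0 s0=1 s2=0 s3=1 s1=1 clk=1
t1.Δ1 s0=1 s2=0 s3=1 s1=1 clk=0

3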